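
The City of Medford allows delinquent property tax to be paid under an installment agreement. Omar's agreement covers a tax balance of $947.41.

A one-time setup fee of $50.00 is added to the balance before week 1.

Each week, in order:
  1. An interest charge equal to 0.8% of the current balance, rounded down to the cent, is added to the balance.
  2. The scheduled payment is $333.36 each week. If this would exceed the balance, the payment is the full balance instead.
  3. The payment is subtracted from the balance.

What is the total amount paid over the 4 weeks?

Week 1: opening $997.41; interest $7.97 → $1,005.38; payment $333.36; balance $672.02
Week 2: opening $672.02; interest $5.37 → $677.39; payment $333.36; balance $344.03
Week 3: opening $344.03; interest $2.75 → $346.78; payment $333.36; balance $13.42
Week 4: opening $13.42; interest $0.10 → $13.52; payment $13.52; balance $0.00
Total paid: $1,013.60

$1,013.60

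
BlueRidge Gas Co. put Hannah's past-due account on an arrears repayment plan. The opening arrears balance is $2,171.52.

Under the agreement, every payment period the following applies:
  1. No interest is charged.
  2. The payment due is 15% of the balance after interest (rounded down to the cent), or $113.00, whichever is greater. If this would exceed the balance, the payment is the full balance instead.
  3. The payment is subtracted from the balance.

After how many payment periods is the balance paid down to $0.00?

14

Payment period 1: $2,171.52 − $325.72 → $1,845.80
Payment period 2: $1,845.80 − $276.87 → $1,568.93
Payment period 3: $1,568.93 − $235.33 → $1,333.60
Payment period 4: $1,333.60 − $200.04 → $1,133.56
Payment period 5: $1,133.56 − $170.03 → $963.53
Payment period 6: $963.53 − $144.52 → $819.01
Payment period 7: $819.01 − $122.85 → $696.16
Payment period 8: $696.16 − $113.00 → $583.16
Payment period 9: $583.16 − $113.00 → $470.16
Payment period 10: $470.16 − $113.00 → $357.16
Payment period 11: $357.16 − $113.00 → $244.16
Payment period 12: $244.16 − $113.00 → $131.16
Payment period 13: $131.16 − $113.00 → $18.16
Payment period 14: $18.16 − $18.16 → $0.00
Balance reaches $0.00 in payment period 14.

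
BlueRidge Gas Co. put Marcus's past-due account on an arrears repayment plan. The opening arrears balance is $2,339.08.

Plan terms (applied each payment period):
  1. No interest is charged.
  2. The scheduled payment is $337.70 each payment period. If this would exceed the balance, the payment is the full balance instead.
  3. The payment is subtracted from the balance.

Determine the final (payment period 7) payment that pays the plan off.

$312.88

Payment period 1: $2,339.08 − $337.70 → $2,001.38
Payment period 2: $2,001.38 − $337.70 → $1,663.68
Payment period 3: $1,663.68 − $337.70 → $1,325.98
Payment period 4: $1,325.98 − $337.70 → $988.28
Payment period 5: $988.28 − $337.70 → $650.58
Payment period 6: $650.58 − $337.70 → $312.88
Payment period 7: $312.88 − $312.88 → $0.00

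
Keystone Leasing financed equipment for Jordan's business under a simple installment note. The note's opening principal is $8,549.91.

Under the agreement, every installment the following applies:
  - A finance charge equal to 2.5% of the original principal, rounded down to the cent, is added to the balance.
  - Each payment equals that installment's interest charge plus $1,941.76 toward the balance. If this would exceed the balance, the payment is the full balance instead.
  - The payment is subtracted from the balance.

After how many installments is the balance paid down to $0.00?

# | Opening | Interest | Payment | End bal
1 | $8,549.91 | $213.74 | $2,155.50 | $6,608.15
2 | $6,608.15 | $213.74 | $2,155.50 | $4,666.39
3 | $4,666.39 | $213.74 | $2,155.50 | $2,724.63
4 | $2,724.63 | $213.74 | $2,155.50 | $782.87
5 | $782.87 | $213.74 | $996.61 | $0.00
Balance reaches $0.00 in installment 5.

5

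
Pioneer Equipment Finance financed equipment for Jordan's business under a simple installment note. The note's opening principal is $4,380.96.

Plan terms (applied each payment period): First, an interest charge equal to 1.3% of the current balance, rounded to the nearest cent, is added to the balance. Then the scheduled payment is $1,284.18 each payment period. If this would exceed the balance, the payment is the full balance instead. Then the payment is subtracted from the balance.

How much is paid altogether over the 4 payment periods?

$4,512.22

# | Opening | Interest | Payment | End bal
1 | $4,380.96 | $56.95 | $1,284.18 | $3,153.73
2 | $3,153.73 | $41.00 | $1,284.18 | $1,910.55
3 | $1,910.55 | $24.84 | $1,284.18 | $651.21
4 | $651.21 | $8.47 | $659.68 | $0.00
Total paid: $4,512.22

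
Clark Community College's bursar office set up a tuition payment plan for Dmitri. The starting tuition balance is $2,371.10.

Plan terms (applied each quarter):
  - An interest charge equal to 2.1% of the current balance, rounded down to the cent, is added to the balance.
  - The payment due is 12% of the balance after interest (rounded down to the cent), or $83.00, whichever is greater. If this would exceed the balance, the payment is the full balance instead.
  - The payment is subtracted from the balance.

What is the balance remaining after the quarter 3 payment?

Quarter 1: $2,371.10 +$49.79 interest = $2,420.89; pay $290.50 → $2,130.39
Quarter 2: $2,130.39 +$44.73 interest = $2,175.12; pay $261.01 → $1,914.11
Quarter 3: $1,914.11 +$40.19 interest = $1,954.30; pay $234.51 → $1,719.79

$1,719.79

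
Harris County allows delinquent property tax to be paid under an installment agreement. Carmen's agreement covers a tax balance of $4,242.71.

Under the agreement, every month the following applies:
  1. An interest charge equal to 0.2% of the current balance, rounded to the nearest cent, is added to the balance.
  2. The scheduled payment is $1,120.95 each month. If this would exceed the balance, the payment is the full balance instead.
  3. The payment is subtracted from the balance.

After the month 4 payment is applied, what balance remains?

Month 1: opening $4,242.71; interest $8.49 → $4,251.20; payment $1,120.95; balance $3,130.25
Month 2: opening $3,130.25; interest $6.26 → $3,136.51; payment $1,120.95; balance $2,015.56
Month 3: opening $2,015.56; interest $4.03 → $2,019.59; payment $1,120.95; balance $898.64
Month 4: opening $898.64; interest $1.80 → $900.44; payment $900.44; balance $0.00

$0.00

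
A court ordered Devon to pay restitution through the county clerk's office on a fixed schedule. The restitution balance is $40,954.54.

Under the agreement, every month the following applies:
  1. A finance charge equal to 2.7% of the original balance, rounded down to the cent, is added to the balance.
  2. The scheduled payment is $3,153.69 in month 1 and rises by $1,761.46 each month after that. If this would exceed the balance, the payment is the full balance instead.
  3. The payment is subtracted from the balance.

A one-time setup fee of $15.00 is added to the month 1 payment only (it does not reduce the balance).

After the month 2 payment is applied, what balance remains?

Month 1: opening $40,954.54; interest $1,105.77 → $42,060.31; payment $3,153.69 (+ $15.00 fee); balance $38,906.62
Month 2: opening $38,906.62; interest $1,105.77 → $40,012.39; payment $4,915.15; balance $35,097.24

$35,097.24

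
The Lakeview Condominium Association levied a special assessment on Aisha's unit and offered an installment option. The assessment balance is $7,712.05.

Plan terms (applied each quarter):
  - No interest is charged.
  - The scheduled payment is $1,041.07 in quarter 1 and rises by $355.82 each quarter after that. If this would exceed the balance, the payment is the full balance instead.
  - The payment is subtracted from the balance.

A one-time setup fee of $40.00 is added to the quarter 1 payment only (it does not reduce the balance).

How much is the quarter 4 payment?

Quarter 1: opening $7,712.05; payment $1,041.07 (+ $40.00 fee); balance $6,670.98
Quarter 2: opening $6,670.98; payment $1,396.89; balance $5,274.09
Quarter 3: opening $5,274.09; payment $1,752.71; balance $3,521.38
Quarter 4: opening $3,521.38; payment $2,108.53; balance $1,412.85

$2,108.53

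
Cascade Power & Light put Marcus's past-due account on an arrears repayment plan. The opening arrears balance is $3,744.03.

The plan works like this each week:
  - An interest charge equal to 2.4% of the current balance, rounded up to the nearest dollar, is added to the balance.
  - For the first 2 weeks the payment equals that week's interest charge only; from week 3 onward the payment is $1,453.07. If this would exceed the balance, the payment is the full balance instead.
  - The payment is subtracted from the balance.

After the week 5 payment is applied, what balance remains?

Week 1: opening $3,744.03; interest $90.00 → $3,834.03; payment $90.00; balance $3,744.03
Week 2: opening $3,744.03; interest $90.00 → $3,834.03; payment $90.00; balance $3,744.03
Week 3: opening $3,744.03; interest $90.00 → $3,834.03; payment $1,453.07; balance $2,380.96
Week 4: opening $2,380.96; interest $58.00 → $2,438.96; payment $1,453.07; balance $985.89
Week 5: opening $985.89; interest $24.00 → $1,009.89; payment $1,009.89; balance $0.00

$0.00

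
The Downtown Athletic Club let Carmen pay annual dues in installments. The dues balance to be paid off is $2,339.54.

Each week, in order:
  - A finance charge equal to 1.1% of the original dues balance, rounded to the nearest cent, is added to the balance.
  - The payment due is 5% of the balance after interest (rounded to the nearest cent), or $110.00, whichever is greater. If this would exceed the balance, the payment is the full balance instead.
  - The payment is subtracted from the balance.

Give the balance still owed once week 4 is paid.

Week 1: opening $2,339.54; interest $25.73 → $2,365.27; payment $118.26; balance $2,247.01
Week 2: opening $2,247.01; interest $25.73 → $2,272.74; payment $113.64; balance $2,159.10
Week 3: opening $2,159.10; interest $25.73 → $2,184.83; payment $110.00; balance $2,074.83
Week 4: opening $2,074.83; interest $25.73 → $2,100.56; payment $110.00; balance $1,990.56

$1,990.56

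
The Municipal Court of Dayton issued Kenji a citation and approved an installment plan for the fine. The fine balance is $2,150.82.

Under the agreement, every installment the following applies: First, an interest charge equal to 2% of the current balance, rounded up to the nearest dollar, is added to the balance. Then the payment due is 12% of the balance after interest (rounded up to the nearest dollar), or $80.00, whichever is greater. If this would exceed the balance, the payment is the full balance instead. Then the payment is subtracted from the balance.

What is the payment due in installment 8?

# | Opening | Interest | Payment | End bal
1 | $2,150.82 | $44.00 | $264.00 | $1,930.82
2 | $1,930.82 | $39.00 | $237.00 | $1,732.82
3 | $1,732.82 | $35.00 | $213.00 | $1,554.82
4 | $1,554.82 | $32.00 | $191.00 | $1,395.82
5 | $1,395.82 | $28.00 | $171.00 | $1,252.82
6 | $1,252.82 | $26.00 | $154.00 | $1,124.82
7 | $1,124.82 | $23.00 | $138.00 | $1,009.82
8 | $1,009.82 | $21.00 | $124.00 | $906.82

$124.00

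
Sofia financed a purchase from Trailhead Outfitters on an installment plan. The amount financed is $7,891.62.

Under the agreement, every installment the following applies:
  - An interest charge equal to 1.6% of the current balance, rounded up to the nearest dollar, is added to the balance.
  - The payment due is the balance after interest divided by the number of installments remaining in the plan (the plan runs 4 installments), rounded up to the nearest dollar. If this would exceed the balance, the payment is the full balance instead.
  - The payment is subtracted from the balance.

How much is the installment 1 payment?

Installment 1: opening $7,891.62; interest $127.00 → $8,018.62; payment $2,005.00; balance $6,013.62

$2,005.00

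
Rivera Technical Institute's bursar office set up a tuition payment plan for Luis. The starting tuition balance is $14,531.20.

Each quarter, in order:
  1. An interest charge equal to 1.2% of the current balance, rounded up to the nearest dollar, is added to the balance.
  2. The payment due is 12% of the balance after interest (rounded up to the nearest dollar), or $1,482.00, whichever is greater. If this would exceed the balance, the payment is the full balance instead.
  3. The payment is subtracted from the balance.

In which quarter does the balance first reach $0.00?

Quarter 1: $14,531.20 +$175.00 interest = $14,706.20; pay $1,765.00 → $12,941.20
Quarter 2: $12,941.20 +$156.00 interest = $13,097.20; pay $1,572.00 → $11,525.20
Quarter 3: $11,525.20 +$139.00 interest = $11,664.20; pay $1,482.00 → $10,182.20
Quarter 4: $10,182.20 +$123.00 interest = $10,305.20; pay $1,482.00 → $8,823.20
Quarter 5: $8,823.20 +$106.00 interest = $8,929.20; pay $1,482.00 → $7,447.20
Quarter 6: $7,447.20 +$90.00 interest = $7,537.20; pay $1,482.00 → $6,055.20
Quarter 7: $6,055.20 +$73.00 interest = $6,128.20; pay $1,482.00 → $4,646.20
Quarter 8: $4,646.20 +$56.00 interest = $4,702.20; pay $1,482.00 → $3,220.20
Quarter 9: $3,220.20 +$39.00 interest = $3,259.20; pay $1,482.00 → $1,777.20
Quarter 10: $1,777.20 +$22.00 interest = $1,799.20; pay $1,482.00 → $317.20
Quarter 11: $317.20 +$4.00 interest = $321.20; pay $321.20 → $0.00
Balance reaches $0.00 in quarter 11.

11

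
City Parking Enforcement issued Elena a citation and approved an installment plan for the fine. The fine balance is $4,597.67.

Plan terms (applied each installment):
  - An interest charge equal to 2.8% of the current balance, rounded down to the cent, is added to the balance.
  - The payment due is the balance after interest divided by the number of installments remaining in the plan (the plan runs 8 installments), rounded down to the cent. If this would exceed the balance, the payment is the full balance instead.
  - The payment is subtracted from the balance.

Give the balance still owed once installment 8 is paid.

$0.00

# | Opening | Interest | Payment | End bal
1 | $4,597.67 | $128.73 | $590.80 | $4,135.60
2 | $4,135.60 | $115.79 | $607.34 | $3,644.05
3 | $3,644.05 | $102.03 | $624.34 | $3,121.74
4 | $3,121.74 | $87.40 | $641.82 | $2,567.32
5 | $2,567.32 | $71.88 | $659.80 | $1,979.40
6 | $1,979.40 | $55.42 | $678.27 | $1,356.55
7 | $1,356.55 | $37.98 | $697.26 | $697.27
8 | $697.27 | $19.52 | $716.79 | $0.00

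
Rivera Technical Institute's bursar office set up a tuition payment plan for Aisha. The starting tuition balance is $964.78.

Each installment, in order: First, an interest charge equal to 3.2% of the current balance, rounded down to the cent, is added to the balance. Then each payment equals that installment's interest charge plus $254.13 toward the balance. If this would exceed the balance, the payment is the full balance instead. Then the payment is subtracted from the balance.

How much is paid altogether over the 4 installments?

# | Opening | Interest | Payment | End bal
1 | $964.78 | $30.87 | $285.00 | $710.65
2 | $710.65 | $22.74 | $276.87 | $456.52
3 | $456.52 | $14.60 | $268.73 | $202.39
4 | $202.39 | $6.47 | $208.86 | $0.00
Total paid: $1,039.46

$1,039.46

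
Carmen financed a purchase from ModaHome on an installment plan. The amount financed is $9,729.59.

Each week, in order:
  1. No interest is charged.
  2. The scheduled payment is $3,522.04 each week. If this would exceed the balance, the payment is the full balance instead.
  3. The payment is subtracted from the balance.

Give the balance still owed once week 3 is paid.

$0.00

Week 1: opening $9,729.59; payment $3,522.04; balance $6,207.55
Week 2: opening $6,207.55; payment $3,522.04; balance $2,685.51
Week 3: opening $2,685.51; payment $2,685.51; balance $0.00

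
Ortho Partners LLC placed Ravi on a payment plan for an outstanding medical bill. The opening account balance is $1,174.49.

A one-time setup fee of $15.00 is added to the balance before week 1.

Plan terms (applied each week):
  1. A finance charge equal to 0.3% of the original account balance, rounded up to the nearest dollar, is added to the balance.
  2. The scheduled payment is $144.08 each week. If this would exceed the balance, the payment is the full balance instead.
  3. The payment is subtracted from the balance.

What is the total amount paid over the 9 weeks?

Week 1: $1,189.49 +$4.00 interest = $1,193.49; pay $144.08 → $1,049.41
Week 2: $1,049.41 +$4.00 interest = $1,053.41; pay $144.08 → $909.33
Week 3: $909.33 +$4.00 interest = $913.33; pay $144.08 → $769.25
Week 4: $769.25 +$4.00 interest = $773.25; pay $144.08 → $629.17
Week 5: $629.17 +$4.00 interest = $633.17; pay $144.08 → $489.09
Week 6: $489.09 +$4.00 interest = $493.09; pay $144.08 → $349.01
Week 7: $349.01 +$4.00 interest = $353.01; pay $144.08 → $208.93
Week 8: $208.93 +$4.00 interest = $212.93; pay $144.08 → $68.85
Week 9: $68.85 +$4.00 interest = $72.85; pay $72.85 → $0.00
Total paid: $1,225.49

$1,225.49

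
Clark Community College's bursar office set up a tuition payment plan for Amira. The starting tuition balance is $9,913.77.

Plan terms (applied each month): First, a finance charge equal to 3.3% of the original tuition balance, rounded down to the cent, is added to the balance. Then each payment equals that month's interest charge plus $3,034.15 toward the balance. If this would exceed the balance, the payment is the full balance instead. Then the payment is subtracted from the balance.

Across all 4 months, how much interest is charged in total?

# | Opening | Interest | Payment | End bal
1 | $9,913.77 | $327.15 | $3,361.30 | $6,879.62
2 | $6,879.62 | $327.15 | $3,361.30 | $3,845.47
3 | $3,845.47 | $327.15 | $3,361.30 | $811.32
4 | $811.32 | $327.15 | $1,138.47 | $0.00
Total interest: $327.15 + $327.15 + $327.15 + $327.15 = $1,308.60

$1,308.60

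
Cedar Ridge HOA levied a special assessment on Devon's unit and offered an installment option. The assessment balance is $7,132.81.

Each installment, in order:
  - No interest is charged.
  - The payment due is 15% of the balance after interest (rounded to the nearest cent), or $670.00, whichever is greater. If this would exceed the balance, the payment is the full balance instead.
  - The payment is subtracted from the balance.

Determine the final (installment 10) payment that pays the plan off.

$360.44

Installment 1: $7,132.81 − $1,069.92 → $6,062.89
Installment 2: $6,062.89 − $909.43 → $5,153.46
Installment 3: $5,153.46 − $773.02 → $4,380.44
Installment 4: $4,380.44 − $670.00 → $3,710.44
Installment 5: $3,710.44 − $670.00 → $3,040.44
Installment 6: $3,040.44 − $670.00 → $2,370.44
Installment 7: $2,370.44 − $670.00 → $1,700.44
Installment 8: $1,700.44 − $670.00 → $1,030.44
Installment 9: $1,030.44 − $670.00 → $360.44
Installment 10: $360.44 − $360.44 → $0.00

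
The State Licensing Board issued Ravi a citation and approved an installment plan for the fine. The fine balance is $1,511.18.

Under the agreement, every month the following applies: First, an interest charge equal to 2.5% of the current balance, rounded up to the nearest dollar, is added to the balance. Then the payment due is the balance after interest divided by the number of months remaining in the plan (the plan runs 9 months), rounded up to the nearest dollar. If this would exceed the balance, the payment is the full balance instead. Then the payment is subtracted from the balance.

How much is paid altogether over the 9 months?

Month 1: $1,511.18 +$38.00 interest = $1,549.18; pay $173.00 → $1,376.18
Month 2: $1,376.18 +$35.00 interest = $1,411.18; pay $177.00 → $1,234.18
Month 3: $1,234.18 +$31.00 interest = $1,265.18; pay $181.00 → $1,084.18
Month 4: $1,084.18 +$28.00 interest = $1,112.18; pay $186.00 → $926.18
Month 5: $926.18 +$24.00 interest = $950.18; pay $191.00 → $759.18
Month 6: $759.18 +$19.00 interest = $778.18; pay $195.00 → $583.18
Month 7: $583.18 +$15.00 interest = $598.18; pay $200.00 → $398.18
Month 8: $398.18 +$10.00 interest = $408.18; pay $205.00 → $203.18
Month 9: $203.18 +$6.00 interest = $209.18; pay $209.18 → $0.00
Total paid: $1,717.18

$1,717.18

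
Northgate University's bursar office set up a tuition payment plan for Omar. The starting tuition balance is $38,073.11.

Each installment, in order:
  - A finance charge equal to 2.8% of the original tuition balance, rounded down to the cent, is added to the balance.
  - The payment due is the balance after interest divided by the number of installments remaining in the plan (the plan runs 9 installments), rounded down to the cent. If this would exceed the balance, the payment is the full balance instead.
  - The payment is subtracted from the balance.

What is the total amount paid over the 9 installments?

Installment 1: opening $38,073.11; interest $1,066.04 → $39,139.15; payment $4,348.79; balance $34,790.36
Installment 2: opening $34,790.36; interest $1,066.04 → $35,856.40; payment $4,482.05; balance $31,374.35
Installment 3: opening $31,374.35; interest $1,066.04 → $32,440.39; payment $4,634.34; balance $27,806.05
Installment 4: opening $27,806.05; interest $1,066.04 → $28,872.09; payment $4,812.01; balance $24,060.08
Installment 5: opening $24,060.08; interest $1,066.04 → $25,126.12; payment $5,025.22; balance $20,100.90
Installment 6: opening $20,100.90; interest $1,066.04 → $21,166.94; payment $5,291.73; balance $15,875.21
Installment 7: opening $15,875.21; interest $1,066.04 → $16,941.25; payment $5,647.08; balance $11,294.17
Installment 8: opening $11,294.17; interest $1,066.04 → $12,360.21; payment $6,180.10; balance $6,180.11
Installment 9: opening $6,180.11; interest $1,066.04 → $7,246.15; payment $7,246.15; balance $0.00
Total paid: $47,667.47

$47,667.47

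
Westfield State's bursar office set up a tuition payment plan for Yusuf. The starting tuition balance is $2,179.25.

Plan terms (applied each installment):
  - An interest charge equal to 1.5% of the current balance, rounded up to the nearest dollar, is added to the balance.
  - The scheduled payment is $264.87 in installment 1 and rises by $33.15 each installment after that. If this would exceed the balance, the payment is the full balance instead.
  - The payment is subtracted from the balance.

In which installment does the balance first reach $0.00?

7

Installment 1: opening $2,179.25; interest $33.00 → $2,212.25; payment $264.87; balance $1,947.38
Installment 2: opening $1,947.38; interest $30.00 → $1,977.38; payment $298.02; balance $1,679.36
Installment 3: opening $1,679.36; interest $26.00 → $1,705.36; payment $331.17; balance $1,374.19
Installment 4: opening $1,374.19; interest $21.00 → $1,395.19; payment $364.32; balance $1,030.87
Installment 5: opening $1,030.87; interest $16.00 → $1,046.87; payment $397.47; balance $649.40
Installment 6: opening $649.40; interest $10.00 → $659.40; payment $430.62; balance $228.78
Installment 7: opening $228.78; interest $4.00 → $232.78; payment $232.78; balance $0.00
Balance reaches $0.00 in installment 7.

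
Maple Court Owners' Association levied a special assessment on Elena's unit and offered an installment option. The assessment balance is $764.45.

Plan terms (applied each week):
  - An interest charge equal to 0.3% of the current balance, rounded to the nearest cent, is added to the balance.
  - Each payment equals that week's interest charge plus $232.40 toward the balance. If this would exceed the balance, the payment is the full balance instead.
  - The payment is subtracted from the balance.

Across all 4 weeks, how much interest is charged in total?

$4.99

Week 1: $764.45 +$2.29 interest = $766.74; pay $234.69 → $532.05
Week 2: $532.05 +$1.60 interest = $533.65; pay $234.00 → $299.65
Week 3: $299.65 +$0.90 interest = $300.55; pay $233.30 → $67.25
Week 4: $67.25 +$0.20 interest = $67.45; pay $67.45 → $0.00
Total interest: $2.29 + $1.60 + $0.90 + $0.20 = $4.99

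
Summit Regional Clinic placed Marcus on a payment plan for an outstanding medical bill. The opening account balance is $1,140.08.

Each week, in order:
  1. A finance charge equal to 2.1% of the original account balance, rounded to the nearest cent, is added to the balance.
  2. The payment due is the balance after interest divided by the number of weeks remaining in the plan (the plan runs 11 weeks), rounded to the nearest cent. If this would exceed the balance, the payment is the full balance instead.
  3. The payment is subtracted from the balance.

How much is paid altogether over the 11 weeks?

# | Opening | Interest | Payment | End bal
1 | $1,140.08 | $23.94 | $105.82 | $1,058.20
2 | $1,058.20 | $23.94 | $108.21 | $973.93
3 | $973.93 | $23.94 | $110.87 | $887.00
4 | $887.00 | $23.94 | $113.87 | $797.07
5 | $797.07 | $23.94 | $117.29 | $703.72
6 | $703.72 | $23.94 | $121.28 | $606.38
7 | $606.38 | $23.94 | $126.06 | $504.26
8 | $504.26 | $23.94 | $132.05 | $396.15
9 | $396.15 | $23.94 | $140.03 | $280.06
10 | $280.06 | $23.94 | $152.00 | $152.00
11 | $152.00 | $23.94 | $175.94 | $0.00
Total paid: $1,403.42

$1,403.42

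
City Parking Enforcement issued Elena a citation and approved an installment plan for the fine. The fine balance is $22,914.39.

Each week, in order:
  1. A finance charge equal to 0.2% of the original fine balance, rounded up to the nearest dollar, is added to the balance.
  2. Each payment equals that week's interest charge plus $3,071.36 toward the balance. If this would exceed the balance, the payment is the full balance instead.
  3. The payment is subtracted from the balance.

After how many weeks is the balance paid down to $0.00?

# | Opening | Interest | Payment | End bal
1 | $22,914.39 | $46.00 | $3,117.36 | $19,843.03
2 | $19,843.03 | $46.00 | $3,117.36 | $16,771.67
3 | $16,771.67 | $46.00 | $3,117.36 | $13,700.31
4 | $13,700.31 | $46.00 | $3,117.36 | $10,628.95
5 | $10,628.95 | $46.00 | $3,117.36 | $7,557.59
6 | $7,557.59 | $46.00 | $3,117.36 | $4,486.23
7 | $4,486.23 | $46.00 | $3,117.36 | $1,414.87
8 | $1,414.87 | $46.00 | $1,460.87 | $0.00
Balance reaches $0.00 in week 8.

8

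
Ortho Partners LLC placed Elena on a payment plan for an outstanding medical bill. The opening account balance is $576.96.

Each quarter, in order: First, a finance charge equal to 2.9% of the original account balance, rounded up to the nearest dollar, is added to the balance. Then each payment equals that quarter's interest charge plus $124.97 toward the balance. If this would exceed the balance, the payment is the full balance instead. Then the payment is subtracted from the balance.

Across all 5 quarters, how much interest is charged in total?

$85.00

# | Opening | Interest | Payment | End bal
1 | $576.96 | $17.00 | $141.97 | $451.99
2 | $451.99 | $17.00 | $141.97 | $327.02
3 | $327.02 | $17.00 | $141.97 | $202.05
4 | $202.05 | $17.00 | $141.97 | $77.08
5 | $77.08 | $17.00 | $94.08 | $0.00
Total interest: $17.00 + $17.00 + $17.00 + $17.00 + $17.00 = $85.00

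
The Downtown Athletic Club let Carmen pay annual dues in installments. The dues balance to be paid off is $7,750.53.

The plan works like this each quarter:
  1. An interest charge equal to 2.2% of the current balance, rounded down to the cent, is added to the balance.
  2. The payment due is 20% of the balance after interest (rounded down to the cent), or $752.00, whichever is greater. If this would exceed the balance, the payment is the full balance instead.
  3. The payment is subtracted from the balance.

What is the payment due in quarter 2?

Quarter 1: $7,750.53 +$170.51 interest = $7,921.04; pay $1,584.20 → $6,336.84
Quarter 2: $6,336.84 +$139.41 interest = $6,476.25; pay $1,295.25 → $5,181.00

$1,295.25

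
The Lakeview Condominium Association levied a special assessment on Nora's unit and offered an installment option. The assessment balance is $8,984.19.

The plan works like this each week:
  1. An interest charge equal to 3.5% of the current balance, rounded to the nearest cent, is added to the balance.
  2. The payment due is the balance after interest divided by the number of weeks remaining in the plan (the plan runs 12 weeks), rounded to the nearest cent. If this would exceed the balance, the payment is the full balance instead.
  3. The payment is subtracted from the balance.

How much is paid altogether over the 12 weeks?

$11,314.86

Week 1: opening $8,984.19; interest $314.45 → $9,298.64; payment $774.89; balance $8,523.75
Week 2: opening $8,523.75; interest $298.33 → $8,822.08; payment $802.01; balance $8,020.07
Week 3: opening $8,020.07; interest $280.70 → $8,300.77; payment $830.08; balance $7,470.69
Week 4: opening $7,470.69; interest $261.47 → $7,732.16; payment $859.13; balance $6,873.03
Week 5: opening $6,873.03; interest $240.56 → $7,113.59; payment $889.20; balance $6,224.39
Week 6: opening $6,224.39; interest $217.85 → $6,442.24; payment $920.32; balance $5,521.92
Week 7: opening $5,521.92; interest $193.27 → $5,715.19; payment $952.53; balance $4,762.66
Week 8: opening $4,762.66; interest $166.69 → $4,929.35; payment $985.87; balance $3,943.48
Week 9: opening $3,943.48; interest $138.02 → $4,081.50; payment $1,020.38; balance $3,061.12
Week 10: opening $3,061.12; interest $107.14 → $3,168.26; payment $1,056.09; balance $2,112.17
Week 11: opening $2,112.17; interest $73.93 → $2,186.10; payment $1,093.05; balance $1,093.05
Week 12: opening $1,093.05; interest $38.26 → $1,131.31; payment $1,131.31; balance $0.00
Total paid: $11,314.86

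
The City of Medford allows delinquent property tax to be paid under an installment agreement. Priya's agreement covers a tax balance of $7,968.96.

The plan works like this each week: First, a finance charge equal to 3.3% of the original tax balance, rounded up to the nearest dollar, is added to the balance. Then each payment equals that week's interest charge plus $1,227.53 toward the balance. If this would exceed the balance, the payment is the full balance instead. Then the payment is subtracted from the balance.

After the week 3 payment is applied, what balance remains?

$4,286.37

Week 1: opening $7,968.96; interest $263.00 → $8,231.96; payment $1,490.53; balance $6,741.43
Week 2: opening $6,741.43; interest $263.00 → $7,004.43; payment $1,490.53; balance $5,513.90
Week 3: opening $5,513.90; interest $263.00 → $5,776.90; payment $1,490.53; balance $4,286.37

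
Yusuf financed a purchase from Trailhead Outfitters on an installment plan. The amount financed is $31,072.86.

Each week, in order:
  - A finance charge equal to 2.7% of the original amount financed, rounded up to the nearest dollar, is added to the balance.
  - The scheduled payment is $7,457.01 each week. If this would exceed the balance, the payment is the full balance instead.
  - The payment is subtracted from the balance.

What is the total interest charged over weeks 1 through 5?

$4,195.00

Week 1: $31,072.86 +$839.00 interest = $31,911.86; pay $7,457.01 → $24,454.85
Week 2: $24,454.85 +$839.00 interest = $25,293.85; pay $7,457.01 → $17,836.84
Week 3: $17,836.84 +$839.00 interest = $18,675.84; pay $7,457.01 → $11,218.83
Week 4: $11,218.83 +$839.00 interest = $12,057.83; pay $7,457.01 → $4,600.82
Week 5: $4,600.82 +$839.00 interest = $5,439.82; pay $5,439.82 → $0.00
Total interest: $839.00 + $839.00 + $839.00 + $839.00 + $839.00 = $4,195.00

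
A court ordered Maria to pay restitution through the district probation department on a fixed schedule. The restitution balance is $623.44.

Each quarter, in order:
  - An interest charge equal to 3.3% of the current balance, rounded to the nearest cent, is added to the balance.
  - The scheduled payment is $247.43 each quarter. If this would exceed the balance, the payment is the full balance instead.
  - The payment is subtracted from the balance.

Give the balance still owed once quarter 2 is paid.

Quarter 1: opening $623.44; interest $20.57 → $644.01; payment $247.43; balance $396.58
Quarter 2: opening $396.58; interest $13.09 → $409.67; payment $247.43; balance $162.24

$162.24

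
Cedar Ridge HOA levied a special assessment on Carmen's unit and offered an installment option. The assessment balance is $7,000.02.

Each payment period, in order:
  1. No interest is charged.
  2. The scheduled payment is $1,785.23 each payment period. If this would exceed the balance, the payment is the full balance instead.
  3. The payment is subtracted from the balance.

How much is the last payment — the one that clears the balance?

# | Opening | Payment | End bal
1 | $7,000.02 | $1,785.23 | $5,214.79
2 | $5,214.79 | $1,785.23 | $3,429.56
3 | $3,429.56 | $1,785.23 | $1,644.33
4 | $1,644.33 | $1,644.33 | $0.00

$1,644.33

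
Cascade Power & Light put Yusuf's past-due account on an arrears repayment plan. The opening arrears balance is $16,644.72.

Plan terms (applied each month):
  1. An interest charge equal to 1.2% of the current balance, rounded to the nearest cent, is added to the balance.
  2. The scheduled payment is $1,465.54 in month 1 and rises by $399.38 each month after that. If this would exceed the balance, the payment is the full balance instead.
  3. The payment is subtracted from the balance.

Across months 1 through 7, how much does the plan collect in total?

Month 1: opening $16,644.72; interest $199.74 → $16,844.46; payment $1,465.54; balance $15,378.92
Month 2: opening $15,378.92; interest $184.55 → $15,563.47; payment $1,864.92; balance $13,698.55
Month 3: opening $13,698.55; interest $164.38 → $13,862.93; payment $2,264.30; balance $11,598.63
Month 4: opening $11,598.63; interest $139.18 → $11,737.81; payment $2,663.68; balance $9,074.13
Month 5: opening $9,074.13; interest $108.89 → $9,183.02; payment $3,063.06; balance $6,119.96
Month 6: opening $6,119.96; interest $73.44 → $6,193.40; payment $3,462.44; balance $2,730.96
Month 7: opening $2,730.96; interest $32.77 → $2,763.73; payment $2,763.73; balance $0.00
Total paid: $17,547.67

$17,547.67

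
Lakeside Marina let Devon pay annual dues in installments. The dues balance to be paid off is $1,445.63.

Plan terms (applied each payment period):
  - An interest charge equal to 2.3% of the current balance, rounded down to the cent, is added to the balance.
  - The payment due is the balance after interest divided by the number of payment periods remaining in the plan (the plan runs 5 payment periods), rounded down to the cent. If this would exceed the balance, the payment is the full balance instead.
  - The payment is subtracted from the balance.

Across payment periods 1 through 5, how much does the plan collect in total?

$1,548.46

# | Opening | Interest | Payment | End bal
1 | $1,445.63 | $33.24 | $295.77 | $1,183.10
2 | $1,183.10 | $27.21 | $302.57 | $907.74
3 | $907.74 | $20.87 | $309.53 | $619.08
4 | $619.08 | $14.23 | $316.65 | $316.66
5 | $316.66 | $7.28 | $323.94 | $0.00
Total paid: $1,548.46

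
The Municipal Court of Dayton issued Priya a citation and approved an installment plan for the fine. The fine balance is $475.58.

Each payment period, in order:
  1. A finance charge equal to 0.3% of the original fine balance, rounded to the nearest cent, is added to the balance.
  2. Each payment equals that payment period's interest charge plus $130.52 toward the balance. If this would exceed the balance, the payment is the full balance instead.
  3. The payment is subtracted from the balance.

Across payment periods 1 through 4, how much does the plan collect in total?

# | Opening | Interest | Payment | End bal
1 | $475.58 | $1.43 | $131.95 | $345.06
2 | $345.06 | $1.43 | $131.95 | $214.54
3 | $214.54 | $1.43 | $131.95 | $84.02
4 | $84.02 | $1.43 | $85.45 | $0.00
Total paid: $481.30

$481.30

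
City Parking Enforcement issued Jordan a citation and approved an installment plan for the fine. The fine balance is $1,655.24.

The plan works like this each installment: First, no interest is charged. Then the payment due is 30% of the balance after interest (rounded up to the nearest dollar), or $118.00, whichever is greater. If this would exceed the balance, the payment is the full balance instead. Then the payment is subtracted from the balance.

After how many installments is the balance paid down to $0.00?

8

# | Opening | Payment | End bal
1 | $1,655.24 | $497.00 | $1,158.24
2 | $1,158.24 | $348.00 | $810.24
3 | $810.24 | $244.00 | $566.24
4 | $566.24 | $170.00 | $396.24
5 | $396.24 | $119.00 | $277.24
6 | $277.24 | $118.00 | $159.24
7 | $159.24 | $118.00 | $41.24
8 | $41.24 | $41.24 | $0.00
Balance reaches $0.00 in installment 8.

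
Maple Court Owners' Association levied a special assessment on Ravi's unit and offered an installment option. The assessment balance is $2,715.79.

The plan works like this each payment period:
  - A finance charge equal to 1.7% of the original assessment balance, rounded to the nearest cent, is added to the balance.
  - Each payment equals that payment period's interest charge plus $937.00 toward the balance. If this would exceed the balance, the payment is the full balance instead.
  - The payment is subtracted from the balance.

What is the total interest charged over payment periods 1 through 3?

Payment period 1: $2,715.79 +$46.17 interest = $2,761.96; pay $983.17 → $1,778.79
Payment period 2: $1,778.79 +$46.17 interest = $1,824.96; pay $983.17 → $841.79
Payment period 3: $841.79 +$46.17 interest = $887.96; pay $887.96 → $0.00
Total interest: $46.17 + $46.17 + $46.17 = $138.51

$138.51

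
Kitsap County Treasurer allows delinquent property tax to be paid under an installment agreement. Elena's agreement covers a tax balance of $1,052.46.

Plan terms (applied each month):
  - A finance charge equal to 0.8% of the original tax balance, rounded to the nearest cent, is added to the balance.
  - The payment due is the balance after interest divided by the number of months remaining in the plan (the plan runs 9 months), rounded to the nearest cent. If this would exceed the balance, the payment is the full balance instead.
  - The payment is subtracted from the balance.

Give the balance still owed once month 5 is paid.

Month 1: $1,052.46 +$8.42 interest = $1,060.88; pay $117.88 → $943.00
Month 2: $943.00 +$8.42 interest = $951.42; pay $118.93 → $832.49
Month 3: $832.49 +$8.42 interest = $840.91; pay $120.13 → $720.78
Month 4: $720.78 +$8.42 interest = $729.20; pay $121.53 → $607.67
Month 5: $607.67 +$8.42 interest = $616.09; pay $123.22 → $492.87

$492.87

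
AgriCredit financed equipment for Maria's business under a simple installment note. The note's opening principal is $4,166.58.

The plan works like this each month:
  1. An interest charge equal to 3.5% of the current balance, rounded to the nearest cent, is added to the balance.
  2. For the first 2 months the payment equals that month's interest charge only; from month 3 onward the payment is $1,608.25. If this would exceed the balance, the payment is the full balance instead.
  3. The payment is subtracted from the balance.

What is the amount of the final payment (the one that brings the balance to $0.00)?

Month 1: opening $4,166.58; interest $145.83 → $4,312.41; payment $145.83; balance $4,166.58
Month 2: opening $4,166.58; interest $145.83 → $4,312.41; payment $145.83; balance $4,166.58
Month 3: opening $4,166.58; interest $145.83 → $4,312.41; payment $1,608.25; balance $2,704.16
Month 4: opening $2,704.16; interest $94.65 → $2,798.81; payment $1,608.25; balance $1,190.56
Month 5: opening $1,190.56; interest $41.67 → $1,232.23; payment $1,232.23; balance $0.00

$1,232.23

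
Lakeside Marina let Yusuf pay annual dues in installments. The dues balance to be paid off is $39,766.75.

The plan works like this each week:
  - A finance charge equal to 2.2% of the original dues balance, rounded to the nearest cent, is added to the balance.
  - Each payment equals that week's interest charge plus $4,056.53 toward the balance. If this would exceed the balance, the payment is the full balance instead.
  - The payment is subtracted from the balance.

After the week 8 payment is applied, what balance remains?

Week 1: $39,766.75 +$874.87 interest = $40,641.62; pay $4,931.40 → $35,710.22
Week 2: $35,710.22 +$874.87 interest = $36,585.09; pay $4,931.40 → $31,653.69
Week 3: $31,653.69 +$874.87 interest = $32,528.56; pay $4,931.40 → $27,597.16
Week 4: $27,597.16 +$874.87 interest = $28,472.03; pay $4,931.40 → $23,540.63
Week 5: $23,540.63 +$874.87 interest = $24,415.50; pay $4,931.40 → $19,484.10
Week 6: $19,484.10 +$874.87 interest = $20,358.97; pay $4,931.40 → $15,427.57
Week 7: $15,427.57 +$874.87 interest = $16,302.44; pay $4,931.40 → $11,371.04
Week 8: $11,371.04 +$874.87 interest = $12,245.91; pay $4,931.40 → $7,314.51

$7,314.51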